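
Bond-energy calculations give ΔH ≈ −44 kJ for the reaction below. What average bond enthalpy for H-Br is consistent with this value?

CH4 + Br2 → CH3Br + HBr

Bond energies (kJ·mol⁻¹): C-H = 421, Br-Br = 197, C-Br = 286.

D(H-Br) ≈ 376 kJ/mol

Let D be the H-Br bond energy.
Σ(broken) = 1×197 + 4×421 = 1881
Σ(formed) = 1×286 + 3×421 + 1×D = 1549 + D
ΔH = Σ(broken) − Σ(formed) = (1881) − (1549 + D) = +332 − D
Setting this equal to −44 kJ gives D = 376 kJ/mol.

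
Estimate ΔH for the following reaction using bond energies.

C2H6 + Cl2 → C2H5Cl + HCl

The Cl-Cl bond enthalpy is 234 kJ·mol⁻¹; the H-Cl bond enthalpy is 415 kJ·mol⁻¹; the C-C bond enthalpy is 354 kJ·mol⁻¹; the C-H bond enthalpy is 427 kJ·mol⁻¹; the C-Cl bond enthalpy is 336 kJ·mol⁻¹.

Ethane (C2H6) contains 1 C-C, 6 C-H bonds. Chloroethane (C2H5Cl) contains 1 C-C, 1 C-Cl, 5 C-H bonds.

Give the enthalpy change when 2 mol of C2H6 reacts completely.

Bonds broken (reactants):
  C-C: 1 × 354 = 354
  C-H: 6 × 427 = 2562
  Cl-Cl: 1 × 234 = 234
  Σ(broken) = 3150 kJ
Bonds formed (products):
  C-C: 1 × 354 = 354
  C-Cl: 1 × 336 = 336
  C-H: 5 × 427 = 2135
  H-Cl: 1 × 415 = 415
  Σ(formed) = 3240 kJ
ΔH = Σ(broken) − Σ(formed) = 3150 − 3240 = −90 kJ
For 2× the reaction as written: 2 × (−90) = −180 kJ

ΔH = −180 kJ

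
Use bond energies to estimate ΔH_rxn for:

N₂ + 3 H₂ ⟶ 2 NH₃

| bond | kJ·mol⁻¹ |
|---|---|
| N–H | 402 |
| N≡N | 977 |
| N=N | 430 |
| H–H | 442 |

Bonds broken (reactants):
  H–H: 3 × 442 = 1326
  N≡N: 1 × 977 = 977
  Σ(broken) = 2303 kJ
Bonds formed (products):
  N–H: 6 × 402 = 2412
  Σ(formed) = 2412 kJ
ΔH = Σ(broken) − Σ(formed) = 2303 − 2412 = −109 kJ

ΔH ≈ −109 kJ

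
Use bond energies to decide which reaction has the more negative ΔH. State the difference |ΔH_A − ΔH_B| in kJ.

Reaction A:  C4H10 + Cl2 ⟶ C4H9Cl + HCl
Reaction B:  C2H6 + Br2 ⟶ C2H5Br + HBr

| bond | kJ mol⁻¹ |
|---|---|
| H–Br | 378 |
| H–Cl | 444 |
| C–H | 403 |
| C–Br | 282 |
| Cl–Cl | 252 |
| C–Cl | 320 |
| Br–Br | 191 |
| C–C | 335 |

Reaction A:
  Bonds broken (reactants):
    C–C: 3 × 335 = 1005
    C–H: 10 × 403 = 4030
    Cl–Cl: 1 × 252 = 252
    Σ(broken) = 5287 kJ
  Bonds formed (products):
    C–C: 3 × 335 = 1005
    C–Cl: 1 × 320 = 320
    C–H: 9 × 403 = 3627
    H–Cl: 1 × 444 = 444
    Σ(formed) = 5396 kJ
  ΔH_A = 5287 − 5396 = −109 kJ
Reaction B:
  Bonds broken (reactants):
    Br–Br: 1 × 191 = 191
    C–C: 1 × 335 = 335
    C–H: 6 × 403 = 2418
    Σ(broken) = 2944 kJ
  Bonds formed (products):
    C–Br: 1 × 282 = 282
    C–C: 1 × 335 = 335
    C–H: 5 × 403 = 2015
    H–Br: 1 × 378 = 378
    Σ(formed) = 3010 kJ
  ΔH_B = 2944 − 3010 = −66 kJ
ΔH_A − ΔH_B = −43 kJ, so reaction A has the more negative ΔH; |ΔH_A − ΔH_B| = 43 kJ.

Reaction A, by 43 kJ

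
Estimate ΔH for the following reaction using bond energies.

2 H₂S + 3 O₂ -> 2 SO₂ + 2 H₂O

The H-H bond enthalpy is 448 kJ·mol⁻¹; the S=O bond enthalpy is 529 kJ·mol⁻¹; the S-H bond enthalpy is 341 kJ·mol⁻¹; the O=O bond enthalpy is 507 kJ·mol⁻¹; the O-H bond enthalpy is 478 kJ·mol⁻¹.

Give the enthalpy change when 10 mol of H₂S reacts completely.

Bonds broken (reactants):
  O=O: 3 × 507 = 1521
  S-H: 4 × 341 = 1364
  Σ(broken) = 2885 kJ
Bonds formed (products):
  O-H: 4 × 478 = 1912
  S=O: 4 × 529 = 2116
  Σ(formed) = 4028 kJ
ΔH = Σ(broken) − Σ(formed) = 2885 − 4028 = −1143 kJ
For 5× the reaction as written: 5 × (−1143) = −5715 kJ

ΔH = −5715 kJ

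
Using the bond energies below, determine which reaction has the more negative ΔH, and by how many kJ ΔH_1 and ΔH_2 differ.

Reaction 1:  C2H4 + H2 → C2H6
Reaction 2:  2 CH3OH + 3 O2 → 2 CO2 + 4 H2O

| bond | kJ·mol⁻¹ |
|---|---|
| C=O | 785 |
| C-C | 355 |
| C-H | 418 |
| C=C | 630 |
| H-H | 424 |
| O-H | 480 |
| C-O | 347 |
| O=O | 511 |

Reaction 1:
  Bonds broken (reactants):
    C-H: 4 × 418 = 1672
    C=C: 1 × 630 = 630
    H-H: 1 × 424 = 424
    Σ(broken) = 2726 kJ
  Bonds formed (products):
    C-C: 1 × 355 = 355
    C-H: 6 × 418 = 2508
    Σ(formed) = 2863 kJ
  ΔH_1 = 2726 − 2863 = −137 kJ
Reaction 2:
  Bonds broken (reactants):
    C-H: 6 × 418 = 2508
    C-O: 2 × 347 = 694
    O-H: 2 × 480 = 960
    O=O: 3 × 511 = 1533
    Σ(broken) = 5695 kJ
  Bonds formed (products):
    C=O: 4 × 785 = 3140
    O-H: 8 × 480 = 3840
    Σ(formed) = 6980 kJ
  ΔH_2 = 5695 − 6980 = −1285 kJ
ΔH_1 − ΔH_2 = +1148 kJ, so reaction 2 has the more negative ΔH; |ΔH_1 − ΔH_2| = 1148 kJ.

Reaction 2, by 1148 kJ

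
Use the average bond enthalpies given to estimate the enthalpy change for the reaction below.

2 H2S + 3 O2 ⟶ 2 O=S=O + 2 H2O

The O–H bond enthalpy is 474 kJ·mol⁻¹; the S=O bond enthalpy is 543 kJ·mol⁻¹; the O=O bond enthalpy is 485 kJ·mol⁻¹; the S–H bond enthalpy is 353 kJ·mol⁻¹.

Bonds broken (reactants):
  O=O: 3 × 485 = 1455
  S–H: 4 × 353 = 1412
  Σ(broken) = 2867 kJ
Bonds formed (products):
  O–H: 4 × 474 = 1896
  S=O: 4 × 543 = 2172
  Σ(formed) = 4068 kJ
ΔH = Σ(broken) − Σ(formed) = 2867 − 4068 = −1201 kJ

ΔH ≈ −1201 kJ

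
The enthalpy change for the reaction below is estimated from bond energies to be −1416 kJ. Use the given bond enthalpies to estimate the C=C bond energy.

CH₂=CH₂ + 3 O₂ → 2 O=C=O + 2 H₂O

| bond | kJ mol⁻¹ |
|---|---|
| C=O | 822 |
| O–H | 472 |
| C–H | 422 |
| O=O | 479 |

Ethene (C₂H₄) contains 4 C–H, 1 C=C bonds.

Let D be the C=C bond energy.
Σ(broken) = 4×422 + 1×D + 3×479 = 3125 + D
Σ(formed) = 4×822 + 4×472 = 5176
ΔH = Σ(broken) − Σ(formed) = (3125 + D) − (5176) = −2051 + D
Setting this equal to −1416 kJ gives D = 635 kJ/mol.

D(C=C) ≈ 635 kJ/mol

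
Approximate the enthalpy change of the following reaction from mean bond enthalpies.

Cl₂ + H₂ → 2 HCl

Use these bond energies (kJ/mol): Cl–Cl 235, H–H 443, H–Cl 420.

ΔH ≈ −162 kJ

Bonds broken (reactants):
  Cl–Cl: 1 × 235 = 235
  H–H: 1 × 443 = 443
  Σ(broken) = 678 kJ
Bonds formed (products):
  H–Cl: 2 × 420 = 840
  Σ(formed) = 840 kJ
ΔH = Σ(broken) − Σ(formed) = 678 − 840 = −162 kJ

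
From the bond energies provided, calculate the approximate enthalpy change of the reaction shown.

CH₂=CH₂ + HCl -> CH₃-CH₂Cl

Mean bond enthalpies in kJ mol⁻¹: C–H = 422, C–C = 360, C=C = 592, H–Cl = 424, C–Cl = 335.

ΔH ≈ −101 kJ

Bonds broken (reactants):
  C–H: 4 × 422 = 1688
  C=C: 1 × 592 = 592
  H–Cl: 1 × 424 = 424
  Σ(broken) = 2704 kJ
Bonds formed (products):
  C–C: 1 × 360 = 360
  C–Cl: 1 × 335 = 335
  C–H: 5 × 422 = 2110
  Σ(formed) = 2805 kJ
ΔH = Σ(broken) − Σ(formed) = 2704 − 2805 = −101 kJ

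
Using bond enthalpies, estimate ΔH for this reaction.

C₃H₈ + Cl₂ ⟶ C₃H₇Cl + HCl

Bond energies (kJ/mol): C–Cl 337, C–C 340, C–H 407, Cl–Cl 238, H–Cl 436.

Bonds broken (reactants):
  C–C: 2 × 340 = 680
  C–H: 8 × 407 = 3256
  Cl–Cl: 1 × 238 = 238
  Σ(broken) = 4174 kJ
Bonds formed (products):
  C–C: 2 × 340 = 680
  C–Cl: 1 × 337 = 337
  C–H: 7 × 407 = 2849
  H–Cl: 1 × 436 = 436
  Σ(formed) = 4302 kJ
ΔH = Σ(broken) − Σ(formed) = 4174 − 4302 = −128 kJ

ΔH ≈ −128 kJ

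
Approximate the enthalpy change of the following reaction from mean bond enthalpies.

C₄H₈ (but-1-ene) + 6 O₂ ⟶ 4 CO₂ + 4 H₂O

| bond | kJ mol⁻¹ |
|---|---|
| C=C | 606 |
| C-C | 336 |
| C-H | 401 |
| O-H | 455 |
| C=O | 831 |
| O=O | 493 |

Bonds broken (reactants):
  C-C: 2 × 336 = 672
  C-H: 8 × 401 = 3208
  C=C: 1 × 606 = 606
  O=O: 6 × 493 = 2958
  Σ(broken) = 7444 kJ
Bonds formed (products):
  C=O: 8 × 831 = 6648
  O-H: 8 × 455 = 3640
  Σ(formed) = 10288 kJ
ΔH = Σ(broken) − Σ(formed) = 7444 − 10288 = −2844 kJ

ΔH ≈ −2844 kJ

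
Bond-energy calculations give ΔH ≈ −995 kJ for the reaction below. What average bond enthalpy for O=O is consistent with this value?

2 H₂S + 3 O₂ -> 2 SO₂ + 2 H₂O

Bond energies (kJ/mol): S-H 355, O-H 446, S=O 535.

Let D be the O=O bond energy.
Σ(broken) = 3×D + 4×355 = 1420 + 3D
Σ(formed) = 4×446 + 4×535 = 3924
ΔH = Σ(broken) − Σ(formed) = (1420 + 3D) − (3924) = −2504 + 3D
Setting this equal to −995 kJ gives 3D = 1509, so D = 503 kJ/mol.

D(O=O) ≈ 503 kJ/mol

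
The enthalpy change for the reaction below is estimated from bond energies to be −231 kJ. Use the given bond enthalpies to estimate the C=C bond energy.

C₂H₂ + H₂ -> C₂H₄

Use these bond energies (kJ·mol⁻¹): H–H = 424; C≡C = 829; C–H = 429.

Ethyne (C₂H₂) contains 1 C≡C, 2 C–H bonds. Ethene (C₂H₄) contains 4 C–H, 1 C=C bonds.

Let D be the C=C bond energy.
Σ(broken) = 1×829 + 2×429 + 1×424 = 2111
Σ(formed) = 4×429 + 1×D = 1716 + D
ΔH = Σ(broken) − Σ(formed) = (2111) − (1716 + D) = +395 − D
Setting this equal to −231 kJ gives D = 626 kJ/mol.

D(C=C) ≈ 626 kJ/mol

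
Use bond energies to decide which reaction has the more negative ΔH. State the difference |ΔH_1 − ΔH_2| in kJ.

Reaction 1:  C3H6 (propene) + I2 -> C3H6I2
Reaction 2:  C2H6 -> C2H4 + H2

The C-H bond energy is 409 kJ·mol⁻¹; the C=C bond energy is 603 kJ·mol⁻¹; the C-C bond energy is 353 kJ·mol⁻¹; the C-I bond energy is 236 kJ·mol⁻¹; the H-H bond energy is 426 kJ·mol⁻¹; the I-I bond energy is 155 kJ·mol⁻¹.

Reaction 1, by 209 kJ

Reaction 1:
  Bonds broken (reactants):
    C-C: 1 × 353 = 353
    C-H: 6 × 409 = 2454
    C=C: 1 × 603 = 603
    I-I: 1 × 155 = 155
    Σ(broken) = 3565 kJ
  Bonds formed (products):
    C-C: 2 × 353 = 706
    C-H: 6 × 409 = 2454
    C-I: 2 × 236 = 472
    Σ(formed) = 3632 kJ
  ΔH_1 = 3565 − 3632 = −67 kJ
Reaction 2:
  Bonds broken (reactants):
    C-C: 1 × 353 = 353
    C-H: 6 × 409 = 2454
    Σ(broken) = 2807 kJ
  Bonds formed (products):
    C-H: 4 × 409 = 1636
    C=C: 1 × 603 = 603
    H-H: 1 × 426 = 426
    Σ(formed) = 2665 kJ
  ΔH_2 = 2807 − 2665 = +142 kJ
ΔH_1 − ΔH_2 = −209 kJ, so reaction 1 has the more negative ΔH; |ΔH_1 − ΔH_2| = 209 kJ.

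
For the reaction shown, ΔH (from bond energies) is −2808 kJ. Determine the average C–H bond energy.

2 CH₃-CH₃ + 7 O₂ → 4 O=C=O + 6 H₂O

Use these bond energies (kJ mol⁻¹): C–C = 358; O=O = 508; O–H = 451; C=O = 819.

Let D be the C–H bond energy.
Σ(broken) = 2×358 + 12×D + 7×508 = 4272 + 12D
Σ(formed) = 8×819 + 12×451 = 11964
ΔH = Σ(broken) − Σ(formed) = (4272 + 12D) − (11964) = −7692 + 12D
Setting this equal to −2808 kJ gives 12D = 4884, so D = 407 kJ/mol.

D(C–H) ≈ 407 kJ/mol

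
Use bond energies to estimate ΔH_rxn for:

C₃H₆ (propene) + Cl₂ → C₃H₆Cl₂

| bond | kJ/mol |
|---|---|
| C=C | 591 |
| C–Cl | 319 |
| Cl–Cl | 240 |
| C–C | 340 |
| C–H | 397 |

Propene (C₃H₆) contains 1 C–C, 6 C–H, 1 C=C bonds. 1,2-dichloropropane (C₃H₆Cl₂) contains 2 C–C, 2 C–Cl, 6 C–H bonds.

Bonds broken (reactants):
  C–C: 1 × 340 = 340
  C–H: 6 × 397 = 2382
  C=C: 1 × 591 = 591
  Cl–Cl: 1 × 240 = 240
  Σ(broken) = 3553 kJ
Bonds formed (products):
  C–C: 2 × 340 = 680
  C–Cl: 2 × 319 = 638
  C–H: 6 × 397 = 2382
  Σ(formed) = 3700 kJ
ΔH = Σ(broken) − Σ(formed) = 3553 − 3700 = −147 kJ

ΔH ≈ −147 kJ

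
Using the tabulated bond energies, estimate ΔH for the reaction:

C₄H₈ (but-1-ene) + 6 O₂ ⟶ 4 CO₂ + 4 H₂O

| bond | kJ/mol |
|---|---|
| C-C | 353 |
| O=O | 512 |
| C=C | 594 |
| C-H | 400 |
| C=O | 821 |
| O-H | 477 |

ΔH ≈ −2812 kJ

Bonds broken (reactants):
  C-C: 2 × 353 = 706
  C-H: 8 × 400 = 3200
  C=C: 1 × 594 = 594
  O=O: 6 × 512 = 3072
  Σ(broken) = 7572 kJ
Bonds formed (products):
  C=O: 8 × 821 = 6568
  O-H: 8 × 477 = 3816
  Σ(formed) = 10384 kJ
ΔH = Σ(broken) − Σ(formed) = 7572 − 10384 = −2812 kJ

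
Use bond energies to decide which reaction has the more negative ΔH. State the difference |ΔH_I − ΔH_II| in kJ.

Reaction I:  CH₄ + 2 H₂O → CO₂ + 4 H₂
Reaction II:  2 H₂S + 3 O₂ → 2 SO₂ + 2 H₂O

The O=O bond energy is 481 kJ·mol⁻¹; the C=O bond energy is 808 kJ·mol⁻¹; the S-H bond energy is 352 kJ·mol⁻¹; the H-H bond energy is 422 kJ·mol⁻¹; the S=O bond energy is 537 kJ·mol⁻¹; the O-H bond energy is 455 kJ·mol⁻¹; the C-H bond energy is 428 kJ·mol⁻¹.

Reaction I:
  Bonds broken (reactants):
    C-H: 4 × 428 = 1712
    O-H: 4 × 455 = 1820
    Σ(broken) = 3532 kJ
  Bonds formed (products):
    C=O: 2 × 808 = 1616
    H-H: 4 × 422 = 1688
    Σ(formed) = 3304 kJ
  ΔH_I = 3532 − 3304 = +228 kJ
Reaction II:
  Bonds broken (reactants):
    O=O: 3 × 481 = 1443
    S-H: 4 × 352 = 1408
    Σ(broken) = 2851 kJ
  Bonds formed (products):
    O-H: 4 × 455 = 1820
    S=O: 4 × 537 = 2148
    Σ(formed) = 3968 kJ
  ΔH_II = 2851 − 3968 = −1117 kJ
ΔH_I − ΔH_II = +1345 kJ, so reaction II has the more negative ΔH; |ΔH_I − ΔH_II| = 1345 kJ.

Reaction II, by 1345 kJ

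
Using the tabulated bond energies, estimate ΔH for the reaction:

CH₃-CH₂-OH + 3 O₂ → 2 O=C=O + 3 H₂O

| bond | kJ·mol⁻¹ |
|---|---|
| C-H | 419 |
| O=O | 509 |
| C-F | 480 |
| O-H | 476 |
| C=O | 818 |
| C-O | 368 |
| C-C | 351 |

Bonds broken (reactants):
  C-C: 1 × 351 = 351
  C-H: 5 × 419 = 2095
  C-O: 1 × 368 = 368
  O-H: 1 × 476 = 476
  O=O: 3 × 509 = 1527
  Σ(broken) = 4817 kJ
Bonds formed (products):
  C=O: 4 × 818 = 3272
  O-H: 6 × 476 = 2856
  Σ(formed) = 6128 kJ
ΔH = Σ(broken) − Σ(formed) = 4817 − 6128 = −1311 kJ

ΔH ≈ −1311 kJ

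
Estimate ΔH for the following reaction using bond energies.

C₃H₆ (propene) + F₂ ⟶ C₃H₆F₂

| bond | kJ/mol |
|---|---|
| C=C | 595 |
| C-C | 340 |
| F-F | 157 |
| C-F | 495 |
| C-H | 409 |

Bonds broken (reactants):
  C-C: 1 × 340 = 340
  C-H: 6 × 409 = 2454
  C=C: 1 × 595 = 595
  F-F: 1 × 157 = 157
  Σ(broken) = 3546 kJ
Bonds formed (products):
  C-C: 2 × 340 = 680
  C-F: 2 × 495 = 990
  C-H: 6 × 409 = 2454
  Σ(formed) = 4124 kJ
ΔH = Σ(broken) − Σ(formed) = 3546 − 4124 = −578 kJ

ΔH ≈ −578 kJ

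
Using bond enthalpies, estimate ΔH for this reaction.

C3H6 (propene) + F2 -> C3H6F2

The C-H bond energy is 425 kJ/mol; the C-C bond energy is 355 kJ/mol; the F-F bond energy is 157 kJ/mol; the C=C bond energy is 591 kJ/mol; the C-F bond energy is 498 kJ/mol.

Bonds broken (reactants):
  C-C: 1 × 355 = 355
  C-H: 6 × 425 = 2550
  C=C: 1 × 591 = 591
  F-F: 1 × 157 = 157
  Σ(broken) = 3653 kJ
Bonds formed (products):
  C-C: 2 × 355 = 710
  C-F: 2 × 498 = 996
  C-H: 6 × 425 = 2550
  Σ(formed) = 4256 kJ
ΔH = Σ(broken) − Σ(formed) = 3653 − 4256 = −603 kJ

ΔH ≈ −603 kJ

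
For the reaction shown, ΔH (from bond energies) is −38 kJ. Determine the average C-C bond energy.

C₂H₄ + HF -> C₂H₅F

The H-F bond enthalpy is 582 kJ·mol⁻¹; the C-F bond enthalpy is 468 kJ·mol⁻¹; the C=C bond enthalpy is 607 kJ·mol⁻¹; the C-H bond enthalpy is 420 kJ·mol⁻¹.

D(C-C) ≈ 339 kJ/mol

Let D be the C-C bond energy.
Σ(broken) = 4×420 + 1×607 + 1×582 = 2869
Σ(formed) = 1×D + 1×468 + 5×420 = 2568 + D
ΔH = Σ(broken) − Σ(formed) = (2869) − (2568 + D) = +301 − D
Setting this equal to −38 kJ gives D = 339 kJ/mol.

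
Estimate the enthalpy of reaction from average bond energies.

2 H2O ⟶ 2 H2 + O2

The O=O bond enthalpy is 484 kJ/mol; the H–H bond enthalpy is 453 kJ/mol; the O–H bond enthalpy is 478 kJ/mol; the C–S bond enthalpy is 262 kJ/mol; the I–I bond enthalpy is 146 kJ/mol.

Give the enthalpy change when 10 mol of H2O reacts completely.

Bonds broken (reactants):
  O–H: 4 × 478 = 1912
  Σ(broken) = 1912 kJ
Bonds formed (products):
  H–H: 2 × 453 = 906
  O=O: 1 × 484 = 484
  Σ(formed) = 1390 kJ
ΔH = Σ(broken) − Σ(formed) = 1912 − 1390 = +522 kJ
For 5× the reaction as written: 5 × (+522) = +2610 kJ

ΔH = +2610 kJ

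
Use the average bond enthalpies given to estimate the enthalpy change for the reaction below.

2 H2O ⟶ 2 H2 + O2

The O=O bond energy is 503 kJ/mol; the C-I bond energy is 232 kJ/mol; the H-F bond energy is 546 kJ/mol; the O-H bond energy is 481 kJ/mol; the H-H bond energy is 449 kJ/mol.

Bonds broken (reactants):
  O-H: 4 × 481 = 1924
  Σ(broken) = 1924 kJ
Bonds formed (products):
  H-H: 2 × 449 = 898
  O=O: 1 × 503 = 503
  Σ(formed) = 1401 kJ
ΔH = Σ(broken) − Σ(formed) = 1924 − 1401 = +523 kJ

ΔH ≈ +523 kJ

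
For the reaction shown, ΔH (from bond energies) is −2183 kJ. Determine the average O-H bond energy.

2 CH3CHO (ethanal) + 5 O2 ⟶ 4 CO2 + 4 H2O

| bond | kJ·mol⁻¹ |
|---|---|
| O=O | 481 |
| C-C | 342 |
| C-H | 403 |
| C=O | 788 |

Let D be the O-H bond energy.
Σ(broken) = 2×342 + 8×403 + 2×788 + 5×481 = 7889
Σ(formed) = 8×788 + 8×D = 6304 + 8D
ΔH = Σ(broken) − Σ(formed) = (7889) − (6304 + 8D) = +1585 − 8D
Setting this equal to −2183 kJ gives 8D = 3768, so D = 471 kJ/mol.

D(O-H) ≈ 471 kJ/mol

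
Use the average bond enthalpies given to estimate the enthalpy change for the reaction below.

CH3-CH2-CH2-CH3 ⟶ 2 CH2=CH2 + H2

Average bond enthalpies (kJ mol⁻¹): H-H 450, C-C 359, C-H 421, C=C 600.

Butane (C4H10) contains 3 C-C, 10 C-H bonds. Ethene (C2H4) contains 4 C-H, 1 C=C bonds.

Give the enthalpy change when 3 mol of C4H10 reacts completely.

ΔH = +807 kJ

Bonds broken (reactants):
  C-C: 3 × 359 = 1077
  C-H: 10 × 421 = 4210
  Σ(broken) = 5287 kJ
Bonds formed (products):
  C-H: 8 × 421 = 3368
  C=C: 2 × 600 = 1200
  H-H: 1 × 450 = 450
  Σ(formed) = 5018 kJ
ΔH = Σ(broken) − Σ(formed) = 5287 − 5018 = +269 kJ
For 3× the reaction as written: 3 × (+269) = +807 kJ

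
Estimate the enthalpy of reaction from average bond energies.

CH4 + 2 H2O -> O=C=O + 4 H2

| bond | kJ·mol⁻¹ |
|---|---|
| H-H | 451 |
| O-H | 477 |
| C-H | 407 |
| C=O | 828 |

ΔH ≈ +76 kJ

Bonds broken (reactants):
  C-H: 4 × 407 = 1628
  O-H: 4 × 477 = 1908
  Σ(broken) = 3536 kJ
Bonds formed (products):
  C=O: 2 × 828 = 1656
  H-H: 4 × 451 = 1804
  Σ(formed) = 3460 kJ
ΔH = Σ(broken) − Σ(formed) = 3536 − 3460 = +76 kJ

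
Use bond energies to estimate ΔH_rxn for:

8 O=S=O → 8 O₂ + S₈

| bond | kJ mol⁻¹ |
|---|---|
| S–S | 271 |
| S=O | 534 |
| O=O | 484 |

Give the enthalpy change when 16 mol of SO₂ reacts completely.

ΔH = +5008 kJ

Bonds broken (reactants):
  S=O: 16 × 534 = 8544
  Σ(broken) = 8544 kJ
Bonds formed (products):
  O=O: 8 × 484 = 3872
  S–S: 8 × 271 = 2168
  Σ(formed) = 6040 kJ
ΔH = Σ(broken) − Σ(formed) = 8544 − 6040 = +2504 kJ
For 2× the reaction as written: 2 × (+2504) = +5008 kJ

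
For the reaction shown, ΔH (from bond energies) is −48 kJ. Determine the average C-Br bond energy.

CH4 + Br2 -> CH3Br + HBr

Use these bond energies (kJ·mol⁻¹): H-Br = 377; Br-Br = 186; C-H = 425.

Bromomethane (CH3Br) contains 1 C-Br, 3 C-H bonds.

Let D be the C-Br bond energy.
Σ(broken) = 1×186 + 4×425 = 1886
Σ(formed) = 1×D + 3×425 + 1×377 = 1652 + D
ΔH = Σ(broken) − Σ(formed) = (1886) − (1652 + D) = +234 − D
Setting this equal to −48 kJ gives D = 282 kJ/mol.

D(C-Br) ≈ 282 kJ/mol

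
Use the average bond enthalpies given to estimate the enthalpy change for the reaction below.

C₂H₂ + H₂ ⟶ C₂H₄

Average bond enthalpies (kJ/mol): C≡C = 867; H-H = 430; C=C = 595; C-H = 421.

ΔH ≈ −140 kJ

Bonds broken (reactants):
  C≡C: 1 × 867 = 867
  C-H: 2 × 421 = 842
  H-H: 1 × 430 = 430
  Σ(broken) = 2139 kJ
Bonds formed (products):
  C-H: 4 × 421 = 1684
  C=C: 1 × 595 = 595
  Σ(formed) = 2279 kJ
ΔH = Σ(broken) − Σ(formed) = 2139 − 2279 = −140 kJ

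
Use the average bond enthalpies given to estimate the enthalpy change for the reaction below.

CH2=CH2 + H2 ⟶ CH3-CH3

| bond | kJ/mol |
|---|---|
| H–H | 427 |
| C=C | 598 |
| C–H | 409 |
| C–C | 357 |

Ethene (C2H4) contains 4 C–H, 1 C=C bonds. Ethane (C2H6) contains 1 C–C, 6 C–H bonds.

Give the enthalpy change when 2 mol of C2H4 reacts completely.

ΔH = −300 kJ

Bonds broken (reactants):
  C–H: 4 × 409 = 1636
  C=C: 1 × 598 = 598
  H–H: 1 × 427 = 427
  Σ(broken) = 2661 kJ
Bonds formed (products):
  C–C: 1 × 357 = 357
  C–H: 6 × 409 = 2454
  Σ(formed) = 2811 kJ
ΔH = Σ(broken) − Σ(formed) = 2661 − 2811 = −150 kJ
For 2× the reaction as written: 2 × (−150) = −300 kJ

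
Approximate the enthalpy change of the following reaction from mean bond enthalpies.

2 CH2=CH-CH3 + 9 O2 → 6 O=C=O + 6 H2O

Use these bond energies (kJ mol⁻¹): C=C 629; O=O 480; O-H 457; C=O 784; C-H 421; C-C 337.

ΔH ≈ −3588 kJ

Bonds broken (reactants):
  C-C: 2 × 337 = 674
  C-H: 12 × 421 = 5052
  C=C: 2 × 629 = 1258
  O=O: 9 × 480 = 4320
  Σ(broken) = 11304 kJ
Bonds formed (products):
  C=O: 12 × 784 = 9408
  O-H: 12 × 457 = 5484
  Σ(formed) = 14892 kJ
ΔH = Σ(broken) − Σ(formed) = 11304 − 14892 = −3588 kJ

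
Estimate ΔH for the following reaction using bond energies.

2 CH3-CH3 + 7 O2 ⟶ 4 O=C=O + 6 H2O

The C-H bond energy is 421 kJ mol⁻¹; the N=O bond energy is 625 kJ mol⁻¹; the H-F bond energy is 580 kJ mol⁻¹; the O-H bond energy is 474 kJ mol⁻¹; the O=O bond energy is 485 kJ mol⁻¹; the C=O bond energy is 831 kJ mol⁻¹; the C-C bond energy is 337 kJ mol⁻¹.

Bonds broken (reactants):
  C-C: 2 × 337 = 674
  C-H: 12 × 421 = 5052
  O=O: 7 × 485 = 3395
  Σ(broken) = 9121 kJ
Bonds formed (products):
  C=O: 8 × 831 = 6648
  O-H: 12 × 474 = 5688
  Σ(formed) = 12336 kJ
ΔH = Σ(broken) − Σ(formed) = 9121 − 12336 = −3215 kJ

ΔH ≈ −3215 kJ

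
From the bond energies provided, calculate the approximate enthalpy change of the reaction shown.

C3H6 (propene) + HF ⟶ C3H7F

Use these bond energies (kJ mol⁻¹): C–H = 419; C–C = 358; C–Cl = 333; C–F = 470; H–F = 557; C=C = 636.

Bonds broken (reactants):
  C–C: 1 × 358 = 358
  C–H: 6 × 419 = 2514
  C=C: 1 × 636 = 636
  H–F: 1 × 557 = 557
  Σ(broken) = 4065 kJ
Bonds formed (products):
  C–C: 2 × 358 = 716
  C–F: 1 × 470 = 470
  C–H: 7 × 419 = 2933
  Σ(formed) = 4119 kJ
ΔH = Σ(broken) − Σ(formed) = 4065 − 4119 = −54 kJ

ΔH ≈ −54 kJ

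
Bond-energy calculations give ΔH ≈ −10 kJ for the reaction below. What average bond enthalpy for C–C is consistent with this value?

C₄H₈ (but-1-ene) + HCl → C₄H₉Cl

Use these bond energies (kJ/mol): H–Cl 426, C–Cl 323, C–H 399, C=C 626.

Let D be the C–C bond energy.
Σ(broken) = 2×D + 8×399 + 1×626 + 1×426 = 4244 + 2D
Σ(formed) = 3×D + 1×323 + 9×399 = 3914 + 3D
ΔH = Σ(broken) − Σ(formed) = (4244 + 2D) − (3914 + 3D) = +330 − D
Setting this equal to −10 kJ gives D = 340 kJ/mol.

D(C–C) ≈ 340 kJ/mol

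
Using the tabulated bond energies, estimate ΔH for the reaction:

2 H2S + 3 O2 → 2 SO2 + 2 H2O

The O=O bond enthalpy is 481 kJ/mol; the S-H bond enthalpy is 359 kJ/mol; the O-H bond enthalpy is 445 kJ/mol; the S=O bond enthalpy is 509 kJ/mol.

ΔH ≈ −937 kJ

Bonds broken (reactants):
  O=O: 3 × 481 = 1443
  S-H: 4 × 359 = 1436
  Σ(broken) = 2879 kJ
Bonds formed (products):
  O-H: 4 × 445 = 1780
  S=O: 4 × 509 = 2036
  Σ(formed) = 3816 kJ
ΔH = Σ(broken) − Σ(formed) = 2879 − 3816 = −937 kJ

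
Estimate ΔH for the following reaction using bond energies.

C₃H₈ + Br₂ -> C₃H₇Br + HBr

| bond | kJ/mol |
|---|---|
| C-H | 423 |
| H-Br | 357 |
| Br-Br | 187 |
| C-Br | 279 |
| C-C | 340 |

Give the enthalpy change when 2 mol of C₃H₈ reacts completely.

Bonds broken (reactants):
  Br-Br: 1 × 187 = 187
  C-C: 2 × 340 = 680
  C-H: 8 × 423 = 3384
  Σ(broken) = 4251 kJ
Bonds formed (products):
  C-Br: 1 × 279 = 279
  C-C: 2 × 340 = 680
  C-H: 7 × 423 = 2961
  H-Br: 1 × 357 = 357
  Σ(formed) = 4277 kJ
ΔH = Σ(broken) − Σ(formed) = 4251 − 4277 = −26 kJ
For 2× the reaction as written: 2 × (−26) = −52 kJ

ΔH = −52 kJ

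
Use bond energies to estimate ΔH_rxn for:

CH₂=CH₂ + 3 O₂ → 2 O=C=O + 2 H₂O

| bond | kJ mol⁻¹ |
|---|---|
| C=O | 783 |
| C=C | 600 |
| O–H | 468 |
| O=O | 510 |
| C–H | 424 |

Bonds broken (reactants):
  C–H: 4 × 424 = 1696
  C=C: 1 × 600 = 600
  O=O: 3 × 510 = 1530
  Σ(broken) = 3826 kJ
Bonds formed (products):
  C=O: 4 × 783 = 3132
  O–H: 4 × 468 = 1872
  Σ(formed) = 5004 kJ
ΔH = Σ(broken) − Σ(formed) = 3826 − 5004 = −1178 kJ

ΔH ≈ −1178 kJ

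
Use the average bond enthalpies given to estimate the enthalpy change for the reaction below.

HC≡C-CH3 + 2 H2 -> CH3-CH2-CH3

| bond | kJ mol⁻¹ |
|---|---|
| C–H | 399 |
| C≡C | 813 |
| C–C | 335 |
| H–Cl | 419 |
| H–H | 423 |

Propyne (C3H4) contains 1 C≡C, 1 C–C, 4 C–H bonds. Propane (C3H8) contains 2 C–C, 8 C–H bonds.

Bonds broken (reactants):
  C≡C: 1 × 813 = 813
  C–C: 1 × 335 = 335
  C–H: 4 × 399 = 1596
  H–H: 2 × 423 = 846
  Σ(broken) = 3590 kJ
Bonds formed (products):
  C–C: 2 × 335 = 670
  C–H: 8 × 399 = 3192
  Σ(formed) = 3862 kJ
ΔH = Σ(broken) − Σ(formed) = 3590 − 3862 = −272 kJ

ΔH ≈ −272 kJ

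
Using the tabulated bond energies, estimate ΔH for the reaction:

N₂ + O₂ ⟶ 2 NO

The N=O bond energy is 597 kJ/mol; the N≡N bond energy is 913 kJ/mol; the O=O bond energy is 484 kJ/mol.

Bonds broken (reactants):
  N≡N: 1 × 913 = 913
  O=O: 1 × 484 = 484
  Σ(broken) = 1397 kJ
Bonds formed (products):
  N=O: 2 × 597 = 1194
  Σ(formed) = 1194 kJ
ΔH = Σ(broken) − Σ(formed) = 1397 − 1194 = +203 kJ

ΔH ≈ +203 kJ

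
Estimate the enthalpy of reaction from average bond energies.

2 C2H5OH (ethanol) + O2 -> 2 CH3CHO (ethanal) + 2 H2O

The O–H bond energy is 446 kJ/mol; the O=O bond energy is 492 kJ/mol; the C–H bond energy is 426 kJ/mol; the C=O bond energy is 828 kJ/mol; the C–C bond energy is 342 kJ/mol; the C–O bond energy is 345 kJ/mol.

ΔH ≈ −514 kJ

Bonds broken (reactants):
  C–C: 2 × 342 = 684
  C–H: 10 × 426 = 4260
  C–O: 2 × 345 = 690
  O–H: 2 × 446 = 892
  O=O: 1 × 492 = 492
  Σ(broken) = 7018 kJ
Bonds formed (products):
  C–C: 2 × 342 = 684
  C–H: 8 × 426 = 3408
  C=O: 2 × 828 = 1656
  O–H: 4 × 446 = 1784
  Σ(formed) = 7532 kJ
ΔH = Σ(broken) − Σ(formed) = 7018 − 7532 = −514 kJ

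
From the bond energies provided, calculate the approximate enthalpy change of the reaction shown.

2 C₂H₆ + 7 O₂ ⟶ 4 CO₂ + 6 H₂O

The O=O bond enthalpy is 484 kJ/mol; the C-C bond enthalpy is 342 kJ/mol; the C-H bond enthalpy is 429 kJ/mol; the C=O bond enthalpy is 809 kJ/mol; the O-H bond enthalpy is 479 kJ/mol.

Bonds broken (reactants):
  C-C: 2 × 342 = 684
  C-H: 12 × 429 = 5148
  O=O: 7 × 484 = 3388
  Σ(broken) = 9220 kJ
Bonds formed (products):
  C=O: 8 × 809 = 6472
  O-H: 12 × 479 = 5748
  Σ(formed) = 12220 kJ
ΔH = Σ(broken) − Σ(formed) = 9220 − 12220 = −3000 kJ

ΔH ≈ −3000 kJ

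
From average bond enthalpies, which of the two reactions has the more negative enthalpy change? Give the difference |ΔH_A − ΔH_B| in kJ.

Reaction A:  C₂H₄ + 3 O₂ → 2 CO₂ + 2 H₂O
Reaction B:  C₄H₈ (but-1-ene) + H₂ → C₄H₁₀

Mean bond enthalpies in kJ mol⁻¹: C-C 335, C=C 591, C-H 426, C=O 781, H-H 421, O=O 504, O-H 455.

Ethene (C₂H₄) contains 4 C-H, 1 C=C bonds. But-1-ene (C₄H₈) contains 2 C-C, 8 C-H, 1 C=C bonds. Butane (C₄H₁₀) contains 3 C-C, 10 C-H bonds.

Reaction A, by 962 kJ

Reaction A:
  Bonds broken (reactants):
    C-H: 4 × 426 = 1704
    C=C: 1 × 591 = 591
    O=O: 3 × 504 = 1512
    Σ(broken) = 3807 kJ
  Bonds formed (products):
    C=O: 4 × 781 = 3124
    O-H: 4 × 455 = 1820
    Σ(formed) = 4944 kJ
  ΔH_A = 3807 − 4944 = −1137 kJ
Reaction B:
  Bonds broken (reactants):
    C-C: 2 × 335 = 670
    C-H: 8 × 426 = 3408
    C=C: 1 × 591 = 591
    H-H: 1 × 421 = 421
    Σ(broken) = 5090 kJ
  Bonds formed (products):
    C-C: 3 × 335 = 1005
    C-H: 10 × 426 = 4260
    Σ(formed) = 5265 kJ
  ΔH_B = 5090 − 5265 = −175 kJ
ΔH_A − ΔH_B = −962 kJ, so reaction A has the more negative ΔH; |ΔH_A − ΔH_B| = 962 kJ.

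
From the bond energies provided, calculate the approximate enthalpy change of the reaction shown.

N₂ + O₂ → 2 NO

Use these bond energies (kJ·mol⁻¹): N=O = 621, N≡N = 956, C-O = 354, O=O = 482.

Bonds broken (reactants):
  N≡N: 1 × 956 = 956
  O=O: 1 × 482 = 482
  Σ(broken) = 1438 kJ
Bonds formed (products):
  N=O: 2 × 621 = 1242
  Σ(formed) = 1242 kJ
ΔH = Σ(broken) − Σ(formed) = 1438 − 1242 = +196 kJ

ΔH ≈ +196 kJ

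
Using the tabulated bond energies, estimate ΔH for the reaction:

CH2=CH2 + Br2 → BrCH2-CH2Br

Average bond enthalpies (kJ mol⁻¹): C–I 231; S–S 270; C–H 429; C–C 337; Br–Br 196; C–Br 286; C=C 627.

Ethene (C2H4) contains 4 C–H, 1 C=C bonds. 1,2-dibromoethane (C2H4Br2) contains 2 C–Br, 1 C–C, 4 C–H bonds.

Bonds broken (reactants):
  Br–Br: 1 × 196 = 196
  C–H: 4 × 429 = 1716
  C=C: 1 × 627 = 627
  Σ(broken) = 2539 kJ
Bonds formed (products):
  C–Br: 2 × 286 = 572
  C–C: 1 × 337 = 337
  C–H: 4 × 429 = 1716
  Σ(formed) = 2625 kJ
ΔH = Σ(broken) − Σ(formed) = 2539 − 2625 = −86 kJ

ΔH ≈ −86 kJ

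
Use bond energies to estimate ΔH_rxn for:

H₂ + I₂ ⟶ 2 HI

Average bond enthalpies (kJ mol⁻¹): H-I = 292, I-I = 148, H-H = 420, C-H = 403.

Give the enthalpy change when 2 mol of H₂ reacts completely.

Bonds broken (reactants):
  H-H: 1 × 420 = 420
  I-I: 1 × 148 = 148
  Σ(broken) = 568 kJ
Bonds formed (products):
  H-I: 2 × 292 = 584
  Σ(formed) = 584 kJ
ΔH = Σ(broken) − Σ(formed) = 568 − 584 = −16 kJ
For 2× the reaction as written: 2 × (−16) = −32 kJ

ΔH = −32 kJ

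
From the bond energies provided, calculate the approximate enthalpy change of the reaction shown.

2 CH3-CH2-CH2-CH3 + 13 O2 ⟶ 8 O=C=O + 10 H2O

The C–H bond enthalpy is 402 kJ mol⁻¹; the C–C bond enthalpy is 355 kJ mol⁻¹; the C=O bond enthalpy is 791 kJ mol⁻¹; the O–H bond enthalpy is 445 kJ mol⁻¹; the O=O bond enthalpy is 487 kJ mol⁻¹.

ΔH ≈ −5055 kJ

Bonds broken (reactants):
  C–C: 6 × 355 = 2130
  C–H: 20 × 402 = 8040
  O=O: 13 × 487 = 6331
  Σ(broken) = 16501 kJ
Bonds formed (products):
  C=O: 16 × 791 = 12656
  O–H: 20 × 445 = 8900
  Σ(formed) = 21556 kJ
ΔH = Σ(broken) − Σ(formed) = 16501 − 21556 = −5055 kJ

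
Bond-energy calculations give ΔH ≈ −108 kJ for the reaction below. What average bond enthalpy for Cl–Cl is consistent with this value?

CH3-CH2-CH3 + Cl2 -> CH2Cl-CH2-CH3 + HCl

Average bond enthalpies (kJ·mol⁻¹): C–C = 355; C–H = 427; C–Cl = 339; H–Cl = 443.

D(Cl–Cl) ≈ 247 kJ/mol

Let D be the Cl–Cl bond energy.
Σ(broken) = 2×355 + 8×427 + 1×D = 4126 + D
Σ(formed) = 2×355 + 1×339 + 7×427 + 1×443 = 4481
ΔH = Σ(broken) − Σ(formed) = (4126 + D) − (4481) = −355 + D
Setting this equal to −108 kJ gives D = 247 kJ/mol.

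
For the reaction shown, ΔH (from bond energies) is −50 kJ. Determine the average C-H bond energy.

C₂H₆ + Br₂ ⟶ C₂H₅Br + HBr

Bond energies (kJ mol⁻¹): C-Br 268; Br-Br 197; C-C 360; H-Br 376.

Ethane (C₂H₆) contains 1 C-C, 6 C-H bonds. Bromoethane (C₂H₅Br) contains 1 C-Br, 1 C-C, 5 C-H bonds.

Let D be the C-H bond energy.
Σ(broken) = 1×197 + 1×360 + 6×D = 557 + 6D
Σ(formed) = 1×268 + 1×360 + 5×D + 1×376 = 1004 + 5D
ΔH = Σ(broken) − Σ(formed) = (557 + 6D) − (1004 + 5D) = −447 + D
Setting this equal to −50 kJ gives D = 397 kJ/mol.

D(C-H) ≈ 397 kJ/mol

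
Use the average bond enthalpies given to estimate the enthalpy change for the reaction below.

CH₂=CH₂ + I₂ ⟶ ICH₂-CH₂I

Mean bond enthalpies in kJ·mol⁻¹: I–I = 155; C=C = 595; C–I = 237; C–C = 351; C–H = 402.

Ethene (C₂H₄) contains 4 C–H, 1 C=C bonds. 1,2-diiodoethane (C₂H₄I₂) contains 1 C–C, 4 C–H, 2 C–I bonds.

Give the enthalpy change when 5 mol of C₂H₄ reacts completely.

ΔH = −375 kJ

Bonds broken (reactants):
  C–H: 4 × 402 = 1608
  C=C: 1 × 595 = 595
  I–I: 1 × 155 = 155
  Σ(broken) = 2358 kJ
Bonds formed (products):
  C–C: 1 × 351 = 351
  C–H: 4 × 402 = 1608
  C–I: 2 × 237 = 474
  Σ(formed) = 2433 kJ
ΔH = Σ(broken) − Σ(formed) = 2358 − 2433 = −75 kJ
For 5× the reaction as written: 5 × (−75) = −375 kJ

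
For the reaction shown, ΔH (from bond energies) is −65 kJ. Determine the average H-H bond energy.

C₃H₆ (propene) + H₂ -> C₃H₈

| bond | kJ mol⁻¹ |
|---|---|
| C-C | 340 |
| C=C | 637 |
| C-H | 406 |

D(H-H) ≈ 450 kJ/mol

Let D be the H-H bond energy.
Σ(broken) = 1×340 + 6×406 + 1×637 + 1×D = 3413 + D
Σ(formed) = 2×340 + 8×406 = 3928
ΔH = Σ(broken) − Σ(formed) = (3413 + D) − (3928) = −515 + D
Setting this equal to −65 kJ gives D = 450 kJ/mol.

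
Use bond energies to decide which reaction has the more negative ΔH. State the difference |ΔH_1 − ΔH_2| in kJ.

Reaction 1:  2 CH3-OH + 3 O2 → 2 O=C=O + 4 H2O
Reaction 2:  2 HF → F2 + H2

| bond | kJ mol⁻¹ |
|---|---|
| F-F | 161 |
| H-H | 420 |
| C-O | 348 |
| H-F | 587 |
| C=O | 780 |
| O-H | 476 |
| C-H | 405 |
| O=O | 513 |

Reaction 1:
  Bonds broken (reactants):
    C-H: 6 × 405 = 2430
    C-O: 2 × 348 = 696
    O-H: 2 × 476 = 952
    O=O: 3 × 513 = 1539
    Σ(broken) = 5617 kJ
  Bonds formed (products):
    C=O: 4 × 780 = 3120
    O-H: 8 × 476 = 3808
    Σ(formed) = 6928 kJ
  ΔH_1 = 5617 − 6928 = −1311 kJ
Reaction 2:
  Bonds broken (reactants):
    H-F: 2 × 587 = 1174
    Σ(broken) = 1174 kJ
  Bonds formed (products):
    F-F: 1 × 161 = 161
    H-H: 1 × 420 = 420
    Σ(formed) = 581 kJ
  ΔH_2 = 1174 − 581 = +593 kJ
ΔH_1 − ΔH_2 = −1904 kJ, so reaction 1 has the more negative ΔH; |ΔH_1 − ΔH_2| = 1904 kJ.

Reaction 1, by 1904 kJ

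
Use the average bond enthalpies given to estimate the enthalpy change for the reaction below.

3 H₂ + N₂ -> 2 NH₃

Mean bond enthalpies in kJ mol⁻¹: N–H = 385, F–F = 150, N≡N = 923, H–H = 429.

ΔH ≈ −100 kJ

Bonds broken (reactants):
  H–H: 3 × 429 = 1287
  N≡N: 1 × 923 = 923
  Σ(broken) = 2210 kJ
Bonds formed (products):
  N–H: 6 × 385 = 2310
  Σ(formed) = 2310 kJ
ΔH = Σ(broken) − Σ(formed) = 2210 − 2310 = −100 kJ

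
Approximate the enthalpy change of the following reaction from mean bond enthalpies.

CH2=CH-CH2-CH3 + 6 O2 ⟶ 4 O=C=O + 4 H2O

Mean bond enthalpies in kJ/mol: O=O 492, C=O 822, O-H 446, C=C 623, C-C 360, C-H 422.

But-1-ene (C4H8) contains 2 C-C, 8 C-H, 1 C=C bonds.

ΔH ≈ −2473 kJ

Bonds broken (reactants):
  C-C: 2 × 360 = 720
  C-H: 8 × 422 = 3376
  C=C: 1 × 623 = 623
  O=O: 6 × 492 = 2952
  Σ(broken) = 7671 kJ
Bonds formed (products):
  C=O: 8 × 822 = 6576
  O-H: 8 × 446 = 3568
  Σ(formed) = 10144 kJ
ΔH = Σ(broken) − Σ(formed) = 7671 − 10144 = −2473 kJ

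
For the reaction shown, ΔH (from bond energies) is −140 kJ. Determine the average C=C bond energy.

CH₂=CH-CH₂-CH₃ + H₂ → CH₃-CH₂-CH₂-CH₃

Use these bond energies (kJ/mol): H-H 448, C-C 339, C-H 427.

D(C=C) ≈ 605 kJ/mol

Let D be the C=C bond energy.
Σ(broken) = 2×339 + 8×427 + 1×D + 1×448 = 4542 + D
Σ(formed) = 3×339 + 10×427 = 5287
ΔH = Σ(broken) − Σ(formed) = (4542 + D) − (5287) = −745 + D
Setting this equal to −140 kJ gives D = 605 kJ/mol.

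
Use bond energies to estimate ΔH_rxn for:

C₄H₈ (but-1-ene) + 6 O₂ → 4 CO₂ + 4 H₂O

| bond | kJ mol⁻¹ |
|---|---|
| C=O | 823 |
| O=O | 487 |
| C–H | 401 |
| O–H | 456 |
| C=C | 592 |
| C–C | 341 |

Bonds broken (reactants):
  C–C: 2 × 341 = 682
  C–H: 8 × 401 = 3208
  C=C: 1 × 592 = 592
  O=O: 6 × 487 = 2922
  Σ(broken) = 7404 kJ
Bonds formed (products):
  C=O: 8 × 823 = 6584
  O–H: 8 × 456 = 3648
  Σ(formed) = 10232 kJ
ΔH = Σ(broken) − Σ(formed) = 7404 − 10232 = −2828 kJ

ΔH ≈ −2828 kJ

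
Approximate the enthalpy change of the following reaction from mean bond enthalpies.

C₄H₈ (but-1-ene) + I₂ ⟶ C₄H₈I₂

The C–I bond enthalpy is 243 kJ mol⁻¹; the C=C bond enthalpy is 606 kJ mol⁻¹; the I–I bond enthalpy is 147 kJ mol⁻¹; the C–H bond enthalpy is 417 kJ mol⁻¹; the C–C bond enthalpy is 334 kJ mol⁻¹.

ΔH ≈ −67 kJ

Bonds broken (reactants):
  C–C: 2 × 334 = 668
  C–H: 8 × 417 = 3336
  C=C: 1 × 606 = 606
  I–I: 1 × 147 = 147
  Σ(broken) = 4757 kJ
Bonds formed (products):
  C–C: 3 × 334 = 1002
  C–H: 8 × 417 = 3336
  C–I: 2 × 243 = 486
  Σ(formed) = 4824 kJ
ΔH = Σ(broken) − Σ(formed) = 4757 − 4824 = −67 kJ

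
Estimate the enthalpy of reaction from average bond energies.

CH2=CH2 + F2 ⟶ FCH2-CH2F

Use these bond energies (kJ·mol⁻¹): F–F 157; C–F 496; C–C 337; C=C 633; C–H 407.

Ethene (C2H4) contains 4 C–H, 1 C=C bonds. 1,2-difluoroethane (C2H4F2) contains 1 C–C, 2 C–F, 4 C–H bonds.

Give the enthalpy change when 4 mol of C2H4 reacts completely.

Bonds broken (reactants):
  C–H: 4 × 407 = 1628
  C=C: 1 × 633 = 633
  F–F: 1 × 157 = 157
  Σ(broken) = 2418 kJ
Bonds formed (products):
  C–C: 1 × 337 = 337
  C–F: 2 × 496 = 992
  C–H: 4 × 407 = 1628
  Σ(formed) = 2957 kJ
ΔH = Σ(broken) − Σ(formed) = 2418 − 2957 = −539 kJ
For 4× the reaction as written: 4 × (−539) = −2156 kJ

ΔH = −2156 kJ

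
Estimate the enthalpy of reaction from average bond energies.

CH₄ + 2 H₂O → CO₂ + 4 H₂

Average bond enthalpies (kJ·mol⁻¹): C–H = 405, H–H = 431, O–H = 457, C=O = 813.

Bonds broken (reactants):
  C–H: 4 × 405 = 1620
  O–H: 4 × 457 = 1828
  Σ(broken) = 3448 kJ
Bonds formed (products):
  C=O: 2 × 813 = 1626
  H–H: 4 × 431 = 1724
  Σ(formed) = 3350 kJ
ΔH = Σ(broken) − Σ(formed) = 3448 − 3350 = +98 kJ

ΔH ≈ +98 kJ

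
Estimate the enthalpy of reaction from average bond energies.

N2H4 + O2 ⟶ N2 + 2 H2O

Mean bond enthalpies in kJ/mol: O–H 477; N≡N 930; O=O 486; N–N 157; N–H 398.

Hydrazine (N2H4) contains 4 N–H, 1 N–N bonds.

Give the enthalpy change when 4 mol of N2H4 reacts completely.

Bonds broken (reactants):
  N–H: 4 × 398 = 1592
  N–N: 1 × 157 = 157
  O=O: 1 × 486 = 486
  Σ(broken) = 2235 kJ
Bonds formed (products):
  N≡N: 1 × 930 = 930
  O–H: 4 × 477 = 1908
  Σ(formed) = 2838 kJ
ΔH = Σ(broken) − Σ(formed) = 2235 − 2838 = −603 kJ
For 4× the reaction as written: 4 × (−603) = −2412 kJ

ΔH = −2412 kJ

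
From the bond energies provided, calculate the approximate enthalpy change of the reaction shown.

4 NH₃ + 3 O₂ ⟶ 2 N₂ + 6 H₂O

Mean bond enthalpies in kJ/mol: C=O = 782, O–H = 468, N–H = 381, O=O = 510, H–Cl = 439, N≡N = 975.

Bonds broken (reactants):
  N–H: 12 × 381 = 4572
  O=O: 3 × 510 = 1530
  Σ(broken) = 6102 kJ
Bonds formed (products):
  N≡N: 2 × 975 = 1950
  O–H: 12 × 468 = 5616
  Σ(formed) = 7566 kJ
ΔH = Σ(broken) − Σ(formed) = 6102 − 7566 = −1464 kJ

ΔH ≈ −1464 kJ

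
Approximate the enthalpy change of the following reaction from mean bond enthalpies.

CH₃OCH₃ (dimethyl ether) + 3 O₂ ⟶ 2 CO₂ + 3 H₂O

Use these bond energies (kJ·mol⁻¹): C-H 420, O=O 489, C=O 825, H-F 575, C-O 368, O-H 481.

Bonds broken (reactants):
  C-H: 6 × 420 = 2520
  C-O: 2 × 368 = 736
  O=O: 3 × 489 = 1467
  Σ(broken) = 4723 kJ
Bonds formed (products):
  C=O: 4 × 825 = 3300
  O-H: 6 × 481 = 2886
  Σ(formed) = 6186 kJ
ΔH = Σ(broken) − Σ(formed) = 4723 − 6186 = −1463 kJ

ΔH ≈ −1463 kJ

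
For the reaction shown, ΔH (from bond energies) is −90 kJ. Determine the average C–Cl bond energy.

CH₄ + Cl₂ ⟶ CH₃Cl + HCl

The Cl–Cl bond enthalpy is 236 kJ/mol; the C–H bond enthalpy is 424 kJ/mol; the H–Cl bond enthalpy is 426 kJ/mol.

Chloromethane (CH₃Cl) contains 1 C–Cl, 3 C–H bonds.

D(C–Cl) ≈ 324 kJ/mol

Let D be the C–Cl bond energy.
Σ(broken) = 4×424 + 1×236 = 1932
Σ(formed) = 1×D + 3×424 + 1×426 = 1698 + D
ΔH = Σ(broken) − Σ(formed) = (1932) − (1698 + D) = +234 − D
Setting this equal to −90 kJ gives D = 324 kJ/mol.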